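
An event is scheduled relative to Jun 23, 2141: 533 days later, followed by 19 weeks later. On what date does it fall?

Counting forward 533 days from June 23, 2141:
June has 30 days, so 30 − 23 = 7 days remain after June 23, 2141; 533 − 7 = 526 left.
July 2141 has 31 days: 526 − 31 = 495 left.
August 2141 has 31 days: 495 − 31 = 464 left.
September 2141 has 30 days: 464 − 30 = 434 left.
October 2141 has 31 days: 434 − 31 = 403 left.
November 2141 has 30 days: 403 − 30 = 373 left.
December 2141 has 31 days: 373 − 31 = 342 left.
January 2142 has 31 days: 342 − 31 = 311 left.
February 2142 has 28 days (2142 is not a leap year): 311 − 28 = 283 left.
March 2142 has 31 days: 283 − 31 = 252 left.
April 2142 has 30 days: 252 − 30 = 222 left.
May 2142 has 31 days: 222 − 31 = 191 left.
June 2142 has 30 days: 191 − 30 = 161 left.
July 2142 has 31 days: 161 − 31 = 130 left.
August 2142 has 31 days: 130 − 31 = 99 left.
September 2142 has 30 days: 99 − 30 = 69 left.
October 2142 has 31 days: 69 − 31 = 38 left.
November 2142 has 30 days: 38 − 30 = 8 left.
8 days into December 2142 → December 8, 2142.
Adding 19 weeks (= 133 days) from December 8, 2142:
December has 31 days, so 31 − 8 = 23 days remain after December 8, 2142; 133 − 23 = 110 left.
January 2143 has 31 days: 110 − 31 = 79 left.
February 2143 has 28 days (2143 is not a leap year): 79 − 28 = 51 left.
March 2143 has 31 days: 51 − 31 = 20 left.
20 days into April 2143 → April 20, 2143.

April 20, 2143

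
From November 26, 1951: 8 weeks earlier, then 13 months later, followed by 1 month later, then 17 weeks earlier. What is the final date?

Counting back 8 weeks (= 56 days) from November 26, 1951:
Going back 26 days from November 26, 1951 reaches the end of the previous month; 56 − 26 = 30 left.
October 1951 has 31 days; 31 − 30 = 1 → October 1, 1951.
Adding 13 months from October 1, 1951:
month 10 + 13 = 23, which is month 11 of year 1952 → November 1952.
Day 1 is valid in November, giving November 1, 1952.
Advancing 1 month from November 1, 1952:
month 11 + 1 = 12 → December 1952.
Day 1 is valid in December, giving December 1, 1952.
Going back 17 weeks (= 119 days) from December 1, 1952:
Going back 1 day from December 1, 1952 reaches the end of the previous month; 119 − 1 = 118 left.
November 1952 has 30 days: 118 − 30 = 88 left.
October 1952 has 31 days: 88 − 31 = 57 left.
September 1952 has 30 days: 57 − 30 = 27 left.
August 1952 has 31 days; 31 − 27 = 4 → August 4, 1952.

August 4, 1952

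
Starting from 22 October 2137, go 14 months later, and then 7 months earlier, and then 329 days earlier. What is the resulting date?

June 27, 2137

Advancing 14 months from October 22, 2137:
month 10 + 14 = 24, which is month 12 of year 2138 → December 2138.
Day 22 is valid in December, giving December 22, 2138.
Subtracting 7 months from December 22, 2138:
month 12 − 7 = 5 → May 2138.
Day 22 is valid in May, giving May 22, 2138.
Going back 329 days from May 22, 2138:
Going back 22 days from May 22, 2138 reaches the end of the previous month; 329 − 22 = 307 left.
April 2138 has 30 days: 307 − 30 = 277 left.
March 2138 has 31 days: 277 − 31 = 246 left.
February 2138 has 28 days (2138 is not a leap year): 246 − 28 = 218 left.
January 2138 has 31 days: 218 − 31 = 187 left.
December 2137 has 31 days: 187 − 31 = 156 left.
November 2137 has 30 days: 156 − 30 = 126 left.
October 2137 has 31 days: 126 − 31 = 95 left.
September 2137 has 30 days: 95 − 30 = 65 left.
August 2137 has 31 days: 65 − 31 = 34 left.
July 2137 has 31 days: 34 − 31 = 3 left.
June 2137 has 30 days; 30 − 3 = 27 → June 27, 2137.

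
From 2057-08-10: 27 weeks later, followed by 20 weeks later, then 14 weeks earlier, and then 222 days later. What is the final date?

November 6, 2058

Adding 27 weeks (= 189 days) from August 10, 2057:
August has 31 days, so 31 − 10 = 21 days remain after August 10, 2057; 189 − 21 = 168 left.
September 2057 has 30 days: 168 − 30 = 138 left.
October 2057 has 31 days: 138 − 31 = 107 left.
November 2057 has 30 days: 107 − 30 = 77 left.
December 2057 has 31 days: 77 − 31 = 46 left.
January 2058 has 31 days: 46 − 31 = 15 left.
15 days into February 2058 → February 15, 2058.
Advancing 20 weeks (= 140 days) from February 15, 2058:
February has 28 days, so 28 − 15 = 13 days remain after February 15, 2058; 140 − 13 = 127 left.
March 2058 has 31 days: 127 − 31 = 96 left.
April 2058 has 30 days: 96 − 30 = 66 left.
May 2058 has 31 days: 66 − 31 = 35 left.
June 2058 has 30 days: 35 − 30 = 5 left.
5 days into July 2058 → July 5, 2058.
Subtracting 14 weeks (= 98 days) from July 5, 2058:
Going back 5 days from July 5, 2058 reaches the end of the previous month; 98 − 5 = 93 left.
June 2058 has 30 days: 93 − 30 = 63 left.
May 2058 has 31 days: 63 − 31 = 32 left.
April 2058 has 30 days: 32 − 30 = 2 left.
March 2058 has 31 days; 31 − 2 = 29 → March 29, 2058.
Counting forward 222 days from March 29, 2058:
March has 31 days, so 31 − 29 = 2 days remain after March 29, 2058; 222 − 2 = 220 left.
April 2058 has 30 days: 220 − 30 = 190 left.
May 2058 has 31 days: 190 − 31 = 159 left.
June 2058 has 30 days: 159 − 30 = 129 left.
July 2058 has 31 days: 129 − 31 = 98 left.
August 2058 has 31 days: 98 − 31 = 67 left.
September 2058 has 30 days: 67 − 30 = 37 left.
October 2058 has 31 days: 37 − 31 = 6 left.
6 days into November 2058 → November 6, 2058.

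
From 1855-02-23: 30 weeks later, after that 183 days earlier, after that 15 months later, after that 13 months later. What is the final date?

July 22, 1857

Counting forward 30 weeks (= 210 days) from February 23, 1855:
February has 28 days, so 28 − 23 = 5 days remain after February 23, 1855; 210 − 5 = 205 left.
March 1855 has 31 days: 205 − 31 = 174 left.
April 1855 has 30 days: 174 − 30 = 144 left.
May 1855 has 31 days: 144 − 31 = 113 left.
June 1855 has 30 days: 113 − 30 = 83 left.
July 1855 has 31 days: 83 − 31 = 52 left.
August 1855 has 31 days: 52 − 31 = 21 left.
21 days into September 1855 → September 21, 1855.
Subtracting 183 days from September 21, 1855:
Going back 21 days from September 21, 1855 reaches the end of the previous month; 183 − 21 = 162 left.
August 1855 has 31 days: 162 − 31 = 131 left.
July 1855 has 31 days: 131 − 31 = 100 left.
June 1855 has 30 days: 100 − 30 = 70 left.
May 1855 has 31 days: 70 − 31 = 39 left.
April 1855 has 30 days: 39 − 30 = 9 left.
March 1855 has 31 days; 31 − 9 = 22 → March 22, 1855.
Counting forward 15 months from March 22, 1855:
month 3 + 15 = 18, which is month 6 of year 1856 → June 1856.
Day 22 is valid in June, giving June 22, 1856.
Counting forward 13 months from June 22, 1856:
month 6 + 13 = 19, which is month 7 of year 1857 → July 1857.
Day 22 is valid in July, giving July 22, 1857.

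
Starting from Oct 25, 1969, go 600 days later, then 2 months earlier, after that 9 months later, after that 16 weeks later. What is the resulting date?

Advancing 600 days from October 25, 1969:
October has 31 days, so 31 − 25 = 6 days remain after October 25, 1969; 600 − 6 = 594 left.
November 1969 has 30 days: 594 − 30 = 564 left.
December 1969 has 31 days: 564 − 31 = 533 left.
January 1970 has 31 days: 533 − 31 = 502 left.
February 1970 has 28 days (1970 is not a leap year): 502 − 28 = 474 left.
March 1970 has 31 days: 474 − 31 = 443 left.
April 1970 has 30 days: 443 − 30 = 413 left.
May 1970 has 31 days: 413 − 31 = 382 left.
June 1970 has 30 days: 382 − 30 = 352 left.
July 1970 has 31 days: 352 − 31 = 321 left.
August 1970 has 31 days: 321 − 31 = 290 left.
September 1970 has 30 days: 290 − 30 = 260 left.
October 1970 has 31 days: 260 − 31 = 229 left.
November 1970 has 30 days: 229 − 30 = 199 left.
December 1970 has 31 days: 199 − 31 = 168 left.
January 1971 has 31 days: 168 − 31 = 137 left.
February 1971 has 28 days (1971 is not a leap year): 137 − 28 = 109 left.
March 1971 has 31 days: 109 − 31 = 78 left.
April 1971 has 30 days: 78 − 30 = 48 left.
May 1971 has 31 days: 48 − 31 = 17 left.
17 days into June 1971 → June 17, 1971.
Going back 2 months from June 17, 1971:
month 6 − 2 = 4 → April 1971.
Day 17 is valid in April, giving April 17, 1971.
Adding 9 months from April 17, 1971:
month 4 + 9 = 13, which is month 1 of year 1972 → January 1972.
Day 17 is valid in January, giving January 17, 1972.
Counting forward 16 weeks (= 112 days) from January 17, 1972:
January has 31 days, so 31 − 17 = 14 days remain after January 17, 1972; 112 − 14 = 98 left.
February 1972 has 29 days (1972 is a leap year): 98 − 29 = 69 left.
March 1972 has 31 days: 69 − 31 = 38 left.
April 1972 has 30 days: 38 − 30 = 8 left.
8 days into May 1972 → May 8, 1972.

May 8, 1972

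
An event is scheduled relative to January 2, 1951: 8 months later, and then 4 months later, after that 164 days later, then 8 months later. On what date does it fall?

February 14, 1953

Advancing 8 months from January 2, 1951:
month 1 + 8 = 9 → September 1951.
Day 2 is valid in September, giving September 2, 1951.
Adding 4 months from September 2, 1951:
month 9 + 4 = 13, which is month 1 of year 1952 → January 1952.
Day 2 is valid in January, giving January 2, 1952.
Advancing 164 days from January 2, 1952:
January has 31 days, so 31 − 2 = 29 days remain after January 2, 1952; 164 − 29 = 135 left.
February 1952 has 29 days (1952 is a leap year): 135 − 29 = 106 left.
March 1952 has 31 days: 106 − 31 = 75 left.
April 1952 has 30 days: 75 − 30 = 45 left.
May 1952 has 31 days: 45 − 31 = 14 left.
14 days into June 1952 → June 14, 1952.
Advancing 8 months from June 14, 1952:
month 6 + 8 = 14, which is month 2 of year 1953 → February 1953.
Day 14 is valid in February, giving February 14, 1953.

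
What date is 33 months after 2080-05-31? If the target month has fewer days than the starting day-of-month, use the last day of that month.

February 28, 2083

Advancing 33 months from May 31, 2080.
month 5 + 33 = 38, which is month 2 of year 2083 → February 2083.
February 2083 has only 28 days (2083 is not a leap year — relevant if February), and the start was day 31, so the date clamps to February 28, 2083.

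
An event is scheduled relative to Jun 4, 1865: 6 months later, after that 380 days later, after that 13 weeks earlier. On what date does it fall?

Advancing 6 months from June 4, 1865:
month 6 + 6 = 12 → December 1865.
Day 4 is valid in December, giving December 4, 1865.
Counting forward 380 days from December 4, 1865:
December has 31 days, so 31 − 4 = 27 days remain after December 4, 1865; 380 − 27 = 353 left.
January 1866 has 31 days: 353 − 31 = 322 left.
February 1866 has 28 days (1866 is not a leap year): 322 − 28 = 294 left.
March 1866 has 31 days: 294 − 31 = 263 left.
April 1866 has 30 days: 263 − 30 = 233 left.
May 1866 has 31 days: 233 − 31 = 202 left.
June 1866 has 30 days: 202 − 30 = 172 left.
July 1866 has 31 days: 172 − 31 = 141 left.
August 1866 has 31 days: 141 − 31 = 110 left.
September 1866 has 30 days: 110 − 30 = 80 left.
October 1866 has 31 days: 80 − 31 = 49 left.
November 1866 has 30 days: 49 − 30 = 19 left.
19 days into December 1866 → December 19, 1866.
Going back 13 weeks (= 91 days) from December 19, 1866:
Going back 19 days from December 19, 1866 reaches the end of the previous month; 91 − 19 = 72 left.
November 1866 has 30 days: 72 − 30 = 42 left.
October 1866 has 31 days: 42 − 31 = 11 left.
September 1866 has 30 days; 30 − 11 = 19 → September 19, 1866.

September 19, 1866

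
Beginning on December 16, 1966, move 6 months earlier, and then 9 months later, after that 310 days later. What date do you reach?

Counting back 6 months from December 16, 1966:
month 12 − 6 = 6 → June 1966.
Day 16 is valid in June, giving June 16, 1966.
Advancing 9 months from June 16, 1966:
month 6 + 9 = 15, which is month 3 of year 1967 → March 1967.
Day 16 is valid in March, giving March 16, 1967.
Counting forward 310 days from March 16, 1967:
March has 31 days, so 31 − 16 = 15 days remain after March 16, 1967; 310 − 15 = 295 left.
April 1967 has 30 days: 295 − 30 = 265 left.
May 1967 has 31 days: 265 − 31 = 234 left.
June 1967 has 30 days: 234 − 30 = 204 left.
July 1967 has 31 days: 204 − 31 = 173 left.
August 1967 has 31 days: 173 − 31 = 142 left.
September 1967 has 30 days: 142 − 30 = 112 left.
October 1967 has 31 days: 112 − 31 = 81 left.
November 1967 has 30 days: 81 − 30 = 51 left.
December 1967 has 31 days: 51 − 31 = 20 left.
20 days into January 1968 → January 20, 1968.

January 20, 1968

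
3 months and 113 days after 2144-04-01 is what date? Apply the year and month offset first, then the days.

Adding 3 months and 113 days from April 1, 2144: first the month/year part, then the days.
month 4 + 3 = 7 → July 2144.
Day 1 is valid in July, giving July 1, 2144.
Now add 113 days from July 1, 2144.
July has 31 days, so 31 − 1 = 30 days remain after July 1, 2144; 113 − 30 = 83 left.
August 2144 has 31 days: 83 − 31 = 52 left.
September 2144 has 30 days: 52 − 30 = 22 left.
22 days into October 2144 → October 22, 2144.

October 22, 2144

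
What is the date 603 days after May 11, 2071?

January 3, 2073

Adding 603 days from May 11, 2071.
May has 31 days, so 31 − 11 = 20 days remain after May 11, 2071; 603 − 20 = 583 left.
June 2071 has 30 days: 583 − 30 = 553 left.
July 2071 has 31 days: 553 − 31 = 522 left.
August 2071 has 31 days: 522 − 31 = 491 left.
September 2071 has 30 days: 491 − 30 = 461 left.
October 2071 has 31 days: 461 − 31 = 430 left.
November 2071 has 30 days: 430 − 30 = 400 left.
December 2071 has 31 days: 400 − 31 = 369 left.
January 2072 has 31 days: 369 − 31 = 338 left.
February 2072 has 29 days (2072 is a leap year): 338 − 29 = 309 left.
March 2072 has 31 days: 309 − 31 = 278 left.
April 2072 has 30 days: 278 − 30 = 248 left.
May 2072 has 31 days: 248 − 31 = 217 left.
June 2072 has 30 days: 217 − 30 = 187 left.
July 2072 has 31 days: 187 − 31 = 156 left.
August 2072 has 31 days: 156 − 31 = 125 left.
September 2072 has 30 days: 125 − 30 = 95 left.
October 2072 has 31 days: 95 − 31 = 64 left.
November 2072 has 30 days: 64 − 30 = 34 left.
December 2072 has 31 days: 34 − 31 = 3 left.
3 days into January 2073 → January 3, 2073.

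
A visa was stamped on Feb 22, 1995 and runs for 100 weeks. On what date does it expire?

Counting forward 100 weeks = 700 days from February 22, 1995.
February has 28 days, so 28 − 22 = 6 days remain after February 22, 1995; 700 − 6 = 694 left.
March 1995 has 31 days: 694 − 31 = 663 left.
April 1995 has 30 days: 663 − 30 = 633 left.
May 1995 has 31 days: 633 − 31 = 602 left.
June 1995 has 30 days: 602 − 30 = 572 left.
July 1995 has 31 days: 572 − 31 = 541 left.
August 1995 has 31 days: 541 − 31 = 510 left.
September 1995 has 30 days: 510 − 30 = 480 left.
October 1995 has 31 days: 480 − 31 = 449 left.
November 1995 has 30 days: 449 − 30 = 419 left.
December 1995 has 31 days: 419 − 31 = 388 left.
January 1996 has 31 days: 388 − 31 = 357 left.
February 1996 has 29 days (1996 is a leap year): 357 − 29 = 328 left.
March 1996 has 31 days: 328 − 31 = 297 left.
April 1996 has 30 days: 297 − 30 = 267 left.
May 1996 has 31 days: 267 − 31 = 236 left.
June 1996 has 30 days: 236 − 30 = 206 left.
July 1996 has 31 days: 206 − 31 = 175 left.
August 1996 has 31 days: 175 − 31 = 144 left.
September 1996 has 30 days: 144 − 30 = 114 left.
October 1996 has 31 days: 114 − 31 = 83 left.
November 1996 has 30 days: 83 − 30 = 53 left.
December 1996 has 31 days: 53 − 31 = 22 left.
22 days into January 1997 → January 22, 1997.

January 22, 1997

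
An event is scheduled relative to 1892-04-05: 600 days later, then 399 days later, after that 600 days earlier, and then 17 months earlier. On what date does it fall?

Counting forward 600 days from April 5, 1892:
April has 30 days, so 30 − 5 = 25 days remain after April 5, 1892; 600 − 25 = 575 left.
May 1892 has 31 days: 575 − 31 = 544 left.
June 1892 has 30 days: 544 − 30 = 514 left.
July 1892 has 31 days: 514 − 31 = 483 left.
August 1892 has 31 days: 483 − 31 = 452 left.
September 1892 has 30 days: 452 − 30 = 422 left.
October 1892 has 31 days: 422 − 31 = 391 left.
November 1892 has 30 days: 391 − 30 = 361 left.
December 1892 has 31 days: 361 − 31 = 330 left.
January 1893 has 31 days: 330 − 31 = 299 left.
February 1893 has 28 days (1893 is not a leap year): 299 − 28 = 271 left.
March 1893 has 31 days: 271 − 31 = 240 left.
April 1893 has 30 days: 240 − 30 = 210 left.
May 1893 has 31 days: 210 − 31 = 179 left.
June 1893 has 30 days: 179 − 30 = 149 left.
July 1893 has 31 days: 149 − 31 = 118 left.
August 1893 has 31 days: 118 − 31 = 87 left.
September 1893 has 30 days: 87 − 30 = 57 left.
October 1893 has 31 days: 57 − 31 = 26 left.
26 days into November 1893 → November 26, 1893.
Adding 399 days from November 26, 1893:
November has 30 days, so 30 − 26 = 4 days remain after November 26, 1893; 399 − 4 = 395 left.
December 1893 has 31 days: 395 − 31 = 364 left.
January 1894 has 31 days: 364 − 31 = 333 left.
February 1894 has 28 days (1894 is not a leap year): 333 − 28 = 305 left.
March 1894 has 31 days: 305 − 31 = 274 left.
April 1894 has 30 days: 274 − 30 = 244 left.
May 1894 has 31 days: 244 − 31 = 213 left.
June 1894 has 30 days: 213 − 30 = 183 left.
July 1894 has 31 days: 183 − 31 = 152 left.
August 1894 has 31 days: 152 − 31 = 121 left.
September 1894 has 30 days: 121 − 30 = 91 left.
October 1894 has 31 days: 91 − 31 = 60 left.
November 1894 has 30 days: 60 − 30 = 30 left.
30 days into December 1894 → December 30, 1894.
Counting back 600 days from December 30, 1894:
Going back 30 days from December 30, 1894 reaches the end of the previous month; 600 − 30 = 570 left.
November 1894 has 30 days: 570 − 30 = 540 left.
October 1894 has 31 days: 540 − 31 = 509 left.
September 1894 has 30 days: 509 − 30 = 479 left.
August 1894 has 31 days: 479 − 31 = 448 left.
July 1894 has 31 days: 448 − 31 = 417 left.
June 1894 has 30 days: 417 − 30 = 387 left.
May 1894 has 31 days: 387 − 31 = 356 left.
April 1894 has 30 days: 356 − 30 = 326 left.
March 1894 has 31 days: 326 − 31 = 295 left.
February 1894 has 28 days (1894 is not a leap year): 295 − 28 = 267 left.
January 1894 has 31 days: 267 − 31 = 236 left.
December 1893 has 31 days: 236 − 31 = 205 left.
November 1893 has 30 days: 205 − 30 = 175 left.
October 1893 has 31 days: 175 − 31 = 144 left.
September 1893 has 30 days: 144 − 30 = 114 left.
August 1893 has 31 days: 114 − 31 = 83 left.
July 1893 has 31 days: 83 − 31 = 52 left.
June 1893 has 30 days: 52 − 30 = 22 left.
May 1893 has 31 days; 31 − 22 = 9 → May 9, 1893.
Going back 17 months from May 9, 1893:
month 5 − 17 = -12, which is month 12 of year 1891 → December 1891.
Day 9 is valid in December, giving December 9, 1891.

December 9, 1891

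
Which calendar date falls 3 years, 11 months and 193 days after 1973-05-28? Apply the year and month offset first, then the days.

November 7, 1977

Adding 3 years, 11 months and 193 days from May 28, 1973: first the month/year part, then the days.
+3 years → 1976; month 5 + 11 = 16, which is month 4 of year 1977 → April 1977.
Day 28 is valid in April, giving April 28, 1977.
Now add 193 days from April 28, 1977.
April has 30 days, so 30 − 28 = 2 days remain after April 28, 1977; 193 − 2 = 191 left.
May 1977 has 31 days: 191 − 31 = 160 left.
June 1977 has 30 days: 160 − 30 = 130 left.
July 1977 has 31 days: 130 − 31 = 99 left.
August 1977 has 31 days: 99 − 31 = 68 left.
September 1977 has 30 days: 68 − 30 = 38 left.
October 1977 has 31 days: 38 − 31 = 7 left.
7 days into November 1977 → November 7, 1977.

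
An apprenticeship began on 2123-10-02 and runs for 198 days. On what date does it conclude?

April 17, 2124

Counting forward 198 days from October 2, 2123.
October has 31 days, so 31 − 2 = 29 days remain after October 2, 2123; 198 − 29 = 169 left.
November 2123 has 30 days: 169 − 30 = 139 left.
December 2123 has 31 days: 139 − 31 = 108 left.
January 2124 has 31 days: 108 − 31 = 77 left.
February 2124 has 29 days (2124 is a leap year): 77 − 29 = 48 left.
March 2124 has 31 days: 48 − 31 = 17 left.
17 days into April 2124 → April 17, 2124.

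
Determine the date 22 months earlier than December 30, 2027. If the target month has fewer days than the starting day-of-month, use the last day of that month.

Going back 22 months from December 30, 2027.
month 12 − 22 = -10, which is month 2 of year 2026 → February 2026.
February 2026 has only 28 days (2026 is not a leap year — relevant if February), and the start was day 30, so the date clamps to February 28, 2026.

February 28, 2026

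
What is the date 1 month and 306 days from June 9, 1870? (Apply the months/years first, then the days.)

May 11, 1871

Counting forward 1 month and 306 days from June 9, 1870: first the month/year part, then the days.
month 6 + 1 = 7 → July 1870.
Day 9 is valid in July, giving July 9, 1870.
Now add 306 days from July 9, 1870.
July has 31 days, so 31 − 9 = 22 days remain after July 9, 1870; 306 − 22 = 284 left.
August 1870 has 31 days: 284 − 31 = 253 left.
September 1870 has 30 days: 253 − 30 = 223 left.
October 1870 has 31 days: 223 − 31 = 192 left.
November 1870 has 30 days: 192 − 30 = 162 left.
December 1870 has 31 days: 162 − 31 = 131 left.
January 1871 has 31 days: 131 − 31 = 100 left.
February 1871 has 28 days (1871 is not a leap year): 100 − 28 = 72 left.
March 1871 has 31 days: 72 − 31 = 41 left.
April 1871 has 30 days: 41 − 30 = 11 left.
11 days into May 1871 → May 11, 1871.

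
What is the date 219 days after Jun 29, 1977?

Advancing 219 days from June 29, 1977.
June has 30 days, so 30 − 29 = 1 day remains after June 29, 1977; 219 − 1 = 218 left.
July 1977 has 31 days: 218 − 31 = 187 left.
August 1977 has 31 days: 187 − 31 = 156 left.
September 1977 has 30 days: 156 − 30 = 126 left.
October 1977 has 31 days: 126 − 31 = 95 left.
November 1977 has 30 days: 95 − 30 = 65 left.
December 1977 has 31 days: 65 − 31 = 34 left.
January 1978 has 31 days: 34 − 31 = 3 left.
3 days into February 1978 → February 3, 1978.

February 3, 1978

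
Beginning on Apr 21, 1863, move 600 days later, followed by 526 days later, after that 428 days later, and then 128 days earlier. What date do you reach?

March 17, 1867

Advancing 600 days from April 21, 1863:
April has 30 days, so 30 − 21 = 9 days remain after April 21, 1863; 600 − 9 = 591 left.
May 1863 has 31 days: 591 − 31 = 560 left.
June 1863 has 30 days: 560 − 30 = 530 left.
July 1863 has 31 days: 530 − 31 = 499 left.
August 1863 has 31 days: 499 − 31 = 468 left.
September 1863 has 30 days: 468 − 30 = 438 left.
October 1863 has 31 days: 438 − 31 = 407 left.
November 1863 has 30 days: 407 − 30 = 377 left.
December 1863 has 31 days: 377 − 31 = 346 left.
January 1864 has 31 days: 346 − 31 = 315 left.
February 1864 has 29 days (1864 is a leap year): 315 − 29 = 286 left.
March 1864 has 31 days: 286 − 31 = 255 left.
April 1864 has 30 days: 255 − 30 = 225 left.
May 1864 has 31 days: 225 − 31 = 194 left.
June 1864 has 30 days: 194 − 30 = 164 left.
July 1864 has 31 days: 164 − 31 = 133 left.
August 1864 has 31 days: 133 − 31 = 102 left.
September 1864 has 30 days: 102 − 30 = 72 left.
October 1864 has 31 days: 72 − 31 = 41 left.
November 1864 has 30 days: 41 − 30 = 11 left.
11 days into December 1864 → December 11, 1864.
Adding 526 days from December 11, 1864:
December has 31 days, so 31 − 11 = 20 days remain after December 11, 1864; 526 − 20 = 506 left.
January 1865 has 31 days: 506 − 31 = 475 left.
February 1865 has 28 days (1865 is not a leap year): 475 − 28 = 447 left.
March 1865 has 31 days: 447 − 31 = 416 left.
April 1865 has 30 days: 416 − 30 = 386 left.
May 1865 has 31 days: 386 − 31 = 355 left.
June 1865 has 30 days: 355 − 30 = 325 left.
July 1865 has 31 days: 325 − 31 = 294 left.
August 1865 has 31 days: 294 − 31 = 263 left.
September 1865 has 30 days: 263 − 30 = 233 left.
October 1865 has 31 days: 233 − 31 = 202 left.
November 1865 has 30 days: 202 − 30 = 172 left.
December 1865 has 31 days: 172 − 31 = 141 left.
January 1866 has 31 days: 141 − 31 = 110 left.
February 1866 has 28 days (1866 is not a leap year): 110 − 28 = 82 left.
March 1866 has 31 days: 82 − 31 = 51 left.
April 1866 has 30 days: 51 − 30 = 21 left.
21 days into May 1866 → May 21, 1866.
Adding 428 days from May 21, 1866:
May has 31 days, so 31 − 21 = 10 days remain after May 21, 1866; 428 − 10 = 418 left.
June 1866 has 30 days: 418 − 30 = 388 left.
July 1866 has 31 days: 388 − 31 = 357 left.
August 1866 has 31 days: 357 − 31 = 326 left.
September 1866 has 30 days: 326 − 30 = 296 left.
October 1866 has 31 days: 296 − 31 = 265 left.
November 1866 has 30 days: 265 − 30 = 235 left.
December 1866 has 31 days: 235 − 31 = 204 left.
January 1867 has 31 days: 204 − 31 = 173 left.
February 1867 has 28 days (1867 is not a leap year): 173 − 28 = 145 left.
March 1867 has 31 days: 145 − 31 = 114 left.
April 1867 has 30 days: 114 − 30 = 84 left.
May 1867 has 31 days: 84 − 31 = 53 left.
June 1867 has 30 days: 53 − 30 = 23 left.
23 days into July 1867 → July 23, 1867.
Subtracting 128 days from July 23, 1867:
Going back 23 days from July 23, 1867 reaches the end of the previous month; 128 − 23 = 105 left.
June 1867 has 30 days: 105 − 30 = 75 left.
May 1867 has 31 days: 75 − 31 = 44 left.
April 1867 has 30 days: 44 − 30 = 14 left.
March 1867 has 31 days; 31 − 14 = 17 → March 17, 1867.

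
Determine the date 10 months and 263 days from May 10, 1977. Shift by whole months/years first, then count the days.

Counting forward 10 months and 263 days from May 10, 1977: first the month/year part, then the days.
month 5 + 10 = 15, which is month 3 of year 1978 → March 1978.
Day 10 is valid in March, giving March 10, 1978.
Now add 263 days from March 10, 1978.
March has 31 days, so 31 − 10 = 21 days remain after March 10, 1978; 263 − 21 = 242 left.
April 1978 has 30 days: 242 − 30 = 212 left.
May 1978 has 31 days: 212 − 31 = 181 left.
June 1978 has 30 days: 181 − 30 = 151 left.
July 1978 has 31 days: 151 − 31 = 120 left.
August 1978 has 31 days: 120 − 31 = 89 left.
September 1978 has 30 days: 89 − 30 = 59 left.
October 1978 has 31 days: 59 − 31 = 28 left.
28 days into November 1978 → November 28, 1978.

November 28, 1978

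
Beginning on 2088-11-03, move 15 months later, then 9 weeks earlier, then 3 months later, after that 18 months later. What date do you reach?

Advancing 15 months from November 3, 2088:
month 11 + 15 = 26, which is month 2 of year 2090 → February 2090.
Day 3 is valid in February, giving February 3, 2090.
Counting back 9 weeks (= 63 days) from February 3, 2090:
Going back 3 days from February 3, 2090 reaches the end of the previous month; 63 − 3 = 60 left.
January 2090 has 31 days: 60 − 31 = 29 left.
December 2089 has 31 days; 31 − 29 = 2 → December 2, 2089.
Adding 3 months from December 2, 2089:
month 12 + 3 = 15, which is month 3 of year 2090 → March 2090.
Day 2 is valid in March, giving March 2, 2090.
Advancing 18 months from March 2, 2090:
month 3 + 18 = 21, which is month 9 of year 2091 → September 2091.
Day 2 is valid in September, giving September 2, 2091.

September 2, 2091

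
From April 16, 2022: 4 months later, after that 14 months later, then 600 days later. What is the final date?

June 7, 2025

Counting forward 4 months from April 16, 2022:
month 4 + 4 = 8 → August 2022.
Day 16 is valid in August, giving August 16, 2022.
Counting forward 14 months from August 16, 2022:
month 8 + 14 = 22, which is month 10 of year 2023 → October 2023.
Day 16 is valid in October, giving October 16, 2023.
Adding 600 days from October 16, 2023:
October has 31 days, so 31 − 16 = 15 days remain after October 16, 2023; 600 − 15 = 585 left.
November 2023 has 30 days: 585 − 30 = 555 left.
December 2023 has 31 days: 555 − 31 = 524 left.
January 2024 has 31 days: 524 − 31 = 493 left.
February 2024 has 29 days (2024 is a leap year): 493 − 29 = 464 left.
March 2024 has 31 days: 464 − 31 = 433 left.
April 2024 has 30 days: 433 − 30 = 403 left.
May 2024 has 31 days: 403 − 31 = 372 left.
June 2024 has 30 days: 372 − 30 = 342 left.
July 2024 has 31 days: 342 − 31 = 311 left.
August 2024 has 31 days: 311 − 31 = 280 left.
September 2024 has 30 days: 280 − 30 = 250 left.
October 2024 has 31 days: 250 − 31 = 219 left.
November 2024 has 30 days: 219 − 30 = 189 left.
December 2024 has 31 days: 189 − 31 = 158 left.
January 2025 has 31 days: 158 − 31 = 127 left.
February 2025 has 28 days (2025 is not a leap year): 127 − 28 = 99 left.
March 2025 has 31 days: 99 − 31 = 68 left.
April 2025 has 30 days: 68 − 30 = 38 left.
May 2025 has 31 days: 38 − 31 = 7 left.
7 days into June 2025 → June 7, 2025.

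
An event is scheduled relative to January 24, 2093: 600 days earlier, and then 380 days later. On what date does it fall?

June 18, 2092

Subtracting 600 days from January 24, 2093:
Going back 24 days from January 24, 2093 reaches the end of the previous month; 600 − 24 = 576 left.
December 2092 has 31 days: 576 − 31 = 545 left.
November 2092 has 30 days: 545 − 30 = 515 left.
October 2092 has 31 days: 515 − 31 = 484 left.
September 2092 has 30 days: 484 − 30 = 454 left.
August 2092 has 31 days: 454 − 31 = 423 left.
July 2092 has 31 days: 423 − 31 = 392 left.
June 2092 has 30 days: 392 − 30 = 362 left.
May 2092 has 31 days: 362 − 31 = 331 left.
April 2092 has 30 days: 331 − 30 = 301 left.
March 2092 has 31 days: 301 − 31 = 270 left.
February 2092 has 29 days (2092 is a leap year): 270 − 29 = 241 left.
January 2092 has 31 days: 241 − 31 = 210 left.
December 2091 has 31 days: 210 − 31 = 179 left.
November 2091 has 30 days: 179 − 30 = 149 left.
October 2091 has 31 days: 149 − 31 = 118 left.
September 2091 has 30 days: 118 − 30 = 88 left.
August 2091 has 31 days: 88 − 31 = 57 left.
July 2091 has 31 days: 57 − 31 = 26 left.
June 2091 has 30 days; 30 − 26 = 4 → June 4, 2091.
Counting forward 380 days from June 4, 2091:
June has 30 days, so 30 − 4 = 26 days remain after June 4, 2091; 380 − 26 = 354 left.
July 2091 has 31 days: 354 − 31 = 323 left.
August 2091 has 31 days: 323 − 31 = 292 left.
September 2091 has 30 days: 292 − 30 = 262 left.
October 2091 has 31 days: 262 − 31 = 231 left.
November 2091 has 30 days: 231 − 30 = 201 left.
December 2091 has 31 days: 201 − 31 = 170 left.
January 2092 has 31 days: 170 − 31 = 139 left.
February 2092 has 29 days (2092 is a leap year): 139 − 29 = 110 left.
March 2092 has 31 days: 110 − 31 = 79 left.
April 2092 has 30 days: 79 − 30 = 49 left.
May 2092 has 31 days: 49 − 31 = 18 left.
18 days into June 2092 → June 18, 2092.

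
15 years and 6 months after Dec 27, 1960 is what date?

Advancing 15 years and 6 months from December 27, 1960.
+15 years → 1975; month 12 + 6 = 18, which is month 6 of year 1976 → June 1976.
Day 27 is valid in June, giving June 27, 1976.

June 27, 1976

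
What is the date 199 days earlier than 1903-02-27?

Going back 199 days from February 27, 1903.
Going back 27 days from February 27, 1903 reaches the end of the previous month; 199 − 27 = 172 left.
January 1903 has 31 days: 172 − 31 = 141 left.
December 1902 has 31 days: 141 − 31 = 110 left.
November 1902 has 30 days: 110 − 30 = 80 left.
October 1902 has 31 days: 80 − 31 = 49 left.
September 1902 has 30 days: 49 − 30 = 19 left.
August 1902 has 31 days; 31 − 19 = 12 → August 12, 1902.

August 12, 1902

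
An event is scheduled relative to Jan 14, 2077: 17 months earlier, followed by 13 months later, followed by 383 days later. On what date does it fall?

Counting back 17 months from January 14, 2077:
month 1 − 17 = -16, which is month 8 of year 2075 → August 2075.
Day 14 is valid in August, giving August 14, 2075.
Adding 13 months from August 14, 2075:
month 8 + 13 = 21, which is month 9 of year 2076 → September 2076.
Day 14 is valid in September, giving September 14, 2076.
Counting forward 383 days from September 14, 2076:
September has 30 days, so 30 − 14 = 16 days remain after September 14, 2076; 383 − 16 = 367 left.
October 2076 has 31 days: 367 − 31 = 336 left.
November 2076 has 30 days: 336 − 30 = 306 left.
December 2076 has 31 days: 306 − 31 = 275 left.
January 2077 has 31 days: 275 − 31 = 244 left.
February 2077 has 28 days (2077 is not a leap year): 244 − 28 = 216 left.
March 2077 has 31 days: 216 − 31 = 185 left.
April 2077 has 30 days: 185 − 30 = 155 left.
May 2077 has 31 days: 155 − 31 = 124 left.
June 2077 has 30 days: 124 − 30 = 94 left.
July 2077 has 31 days: 94 − 31 = 63 left.
August 2077 has 31 days: 63 − 31 = 32 left.
September 2077 has 30 days: 32 − 30 = 2 left.
2 days into October 2077 → October 2, 2077.

October 2, 2077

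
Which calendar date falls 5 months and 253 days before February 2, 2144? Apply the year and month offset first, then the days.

December 23, 2142

Subtracting 5 months and 253 days from February 2, 2144: first the month/year part, then the days.
month 2 − 5 = -3, which is month 9 of year 2143 → September 2143.
Day 2 is valid in September, giving September 2, 2143.
Now subtract 253 days from September 2, 2143.
Going back 2 days from September 2, 2143 reaches the end of the previous month; 253 − 2 = 251 left.
August 2143 has 31 days: 251 − 31 = 220 left.
July 2143 has 31 days: 220 − 31 = 189 left.
June 2143 has 30 days: 189 − 30 = 159 left.
May 2143 has 31 days: 159 − 31 = 128 left.
April 2143 has 30 days: 128 − 30 = 98 left.
March 2143 has 31 days: 98 − 31 = 67 left.
February 2143 has 28 days (2143 is not a leap year): 67 − 28 = 39 left.
January 2143 has 31 days: 39 − 31 = 8 left.
December 2142 has 31 days; 31 − 8 = 23 → December 23, 2142.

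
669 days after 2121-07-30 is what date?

Adding 669 days from July 30, 2121.
July has 31 days, so 31 − 30 = 1 day remains after July 30, 2121; 669 − 1 = 668 left.
August 2121 has 31 days: 668 − 31 = 637 left.
September 2121 has 30 days: 637 − 30 = 607 left.
October 2121 has 31 days: 607 − 31 = 576 left.
November 2121 has 30 days: 576 − 30 = 546 left.
December 2121 has 31 days: 546 − 31 = 515 left.
January 2122 has 31 days: 515 − 31 = 484 left.
February 2122 has 28 days (2122 is not a leap year): 484 − 28 = 456 left.
March 2122 has 31 days: 456 − 31 = 425 left.
April 2122 has 30 days: 425 − 30 = 395 left.
May 2122 has 31 days: 395 − 31 = 364 left.
June 2122 has 30 days: 364 − 30 = 334 left.
July 2122 has 31 days: 334 − 31 = 303 left.
August 2122 has 31 days: 303 − 31 = 272 left.
September 2122 has 30 days: 272 − 30 = 242 left.
October 2122 has 31 days: 242 − 31 = 211 left.
November 2122 has 30 days: 211 − 30 = 181 left.
December 2122 has 31 days: 181 − 31 = 150 left.
January 2123 has 31 days: 150 − 31 = 119 left.
February 2123 has 28 days (2123 is not a leap year): 119 − 28 = 91 left.
March 2123 has 31 days: 91 − 31 = 60 left.
April 2123 has 30 days: 60 − 30 = 30 left.
30 days into May 2123 → May 30, 2123.

May 30, 2123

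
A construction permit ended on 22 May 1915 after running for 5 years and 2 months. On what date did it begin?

Counting back 5 years and 2 months from May 22, 1915.
-5 years → 1910; month 5 − 2 = 3 → March 1910.
Day 22 is valid in March, giving March 22, 1910.

March 22, 1910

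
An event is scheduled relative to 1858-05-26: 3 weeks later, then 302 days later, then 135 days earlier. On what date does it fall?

November 30, 1858

Advancing 3 weeks (= 21 days) from May 26, 1858:
May has 31 days, so 31 − 26 = 5 days remain after May 26, 1858; 21 − 5 = 16 left.
16 days into June 1858 → June 16, 1858.
Adding 302 days from June 16, 1858:
June has 30 days, so 30 − 16 = 14 days remain after June 16, 1858; 302 − 14 = 288 left.
July 1858 has 31 days: 288 − 31 = 257 left.
August 1858 has 31 days: 257 − 31 = 226 left.
September 1858 has 30 days: 226 − 30 = 196 left.
October 1858 has 31 days: 196 − 31 = 165 left.
November 1858 has 30 days: 165 − 30 = 135 left.
December 1858 has 31 days: 135 − 31 = 104 left.
January 1859 has 31 days: 104 − 31 = 73 left.
February 1859 has 28 days (1859 is not a leap year): 73 − 28 = 45 left.
March 1859 has 31 days: 45 − 31 = 14 left.
14 days into April 1859 → April 14, 1859.
Subtracting 135 days from April 14, 1859:
Going back 14 days from April 14, 1859 reaches the end of the previous month; 135 − 14 = 121 left.
March 1859 has 31 days: 121 − 31 = 90 left.
February 1859 has 28 days (1859 is not a leap year): 90 − 28 = 62 left.
January 1859 has 31 days: 62 − 31 = 31 left.
December 1858 has 31 days: 31 − 31 = 0 left.
November 1858 has 30 days; 30 − 0 = 30 → November 30, 1858.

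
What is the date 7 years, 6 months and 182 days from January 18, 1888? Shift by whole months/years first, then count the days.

January 16, 1896

Counting forward 7 years, 6 months and 182 days from January 18, 1888: first the month/year part, then the days.
+7 years → 1895; month 1 + 6 = 7 → July 1895.
Day 18 is valid in July, giving July 18, 1895.
Now add 182 days from July 18, 1895.
July has 31 days, so 31 − 18 = 13 days remain after July 18, 1895; 182 − 13 = 169 left.
August 1895 has 31 days: 169 − 31 = 138 left.
September 1895 has 30 days: 138 − 30 = 108 left.
October 1895 has 31 days: 108 − 31 = 77 left.
November 1895 has 30 days: 77 − 30 = 47 left.
December 1895 has 31 days: 47 − 31 = 16 left.
16 days into January 1896 → January 16, 1896.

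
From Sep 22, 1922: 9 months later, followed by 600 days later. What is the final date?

Counting forward 9 months from September 22, 1922:
month 9 + 9 = 18, which is month 6 of year 1923 → June 1923.
Day 22 is valid in June, giving June 22, 1923.
Counting forward 600 days from June 22, 1923:
June has 30 days, so 30 − 22 = 8 days remain after June 22, 1923; 600 − 8 = 592 left.
July 1923 has 31 days: 592 − 31 = 561 left.
August 1923 has 31 days: 561 − 31 = 530 left.
September 1923 has 30 days: 530 − 30 = 500 left.
October 1923 has 31 days: 500 − 31 = 469 left.
November 1923 has 30 days: 469 − 30 = 439 left.
December 1923 has 31 days: 439 − 31 = 408 left.
January 1924 has 31 days: 408 − 31 = 377 left.
February 1924 has 29 days (1924 is a leap year): 377 − 29 = 348 left.
March 1924 has 31 days: 348 − 31 = 317 left.
April 1924 has 30 days: 317 − 30 = 287 left.
May 1924 has 31 days: 287 − 31 = 256 left.
June 1924 has 30 days: 256 − 30 = 226 left.
July 1924 has 31 days: 226 − 31 = 195 left.
August 1924 has 31 days: 195 − 31 = 164 left.
September 1924 has 30 days: 164 − 30 = 134 left.
October 1924 has 31 days: 134 − 31 = 103 left.
November 1924 has 30 days: 103 − 30 = 73 left.
December 1924 has 31 days: 73 − 31 = 42 left.
January 1925 has 31 days: 42 − 31 = 11 left.
11 days into February 1925 → February 11, 1925.

February 11, 1925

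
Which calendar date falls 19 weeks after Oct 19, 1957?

Advancing 19 weeks = 133 days from October 19, 1957.
October has 31 days, so 31 − 19 = 12 days remain after October 19, 1957; 133 − 12 = 121 left.
November 1957 has 30 days: 121 − 30 = 91 left.
December 1957 has 31 days: 91 − 31 = 60 left.
January 1958 has 31 days: 60 − 31 = 29 left.
February 1958 has 28 days (1958 is not a leap year): 29 − 28 = 1 left.
1 day into March 1958 → March 1, 1958.

March 1, 1958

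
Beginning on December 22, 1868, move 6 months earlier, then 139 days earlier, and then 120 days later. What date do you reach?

June 3, 1868

Counting back 6 months from December 22, 1868:
month 12 − 6 = 6 → June 1868.
Day 22 is valid in June, giving June 22, 1868.
Subtracting 139 days from June 22, 1868:
Going back 22 days from June 22, 1868 reaches the end of the previous month; 139 − 22 = 117 left.
May 1868 has 31 days: 117 − 31 = 86 left.
April 1868 has 30 days: 86 − 30 = 56 left.
March 1868 has 31 days: 56 − 31 = 25 left.
February 1868 has 29 days; 29 − 25 = 4 → February 4, 1868.
Counting forward 120 days from February 4, 1868:
February has 29 days, so 29 − 4 = 25 days remain after February 4, 1868; 120 − 25 = 95 left.
March 1868 has 31 days: 95 − 31 = 64 left.
April 1868 has 30 days: 64 − 30 = 34 left.
May 1868 has 31 days: 34 − 31 = 3 left.
3 days into June 1868 → June 3, 1868.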